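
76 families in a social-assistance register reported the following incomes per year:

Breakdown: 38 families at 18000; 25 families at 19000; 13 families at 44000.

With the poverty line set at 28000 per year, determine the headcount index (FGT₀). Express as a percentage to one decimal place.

63 of the 76 families have income below 28000.
H = 63/76 = 82.9%.

82.9%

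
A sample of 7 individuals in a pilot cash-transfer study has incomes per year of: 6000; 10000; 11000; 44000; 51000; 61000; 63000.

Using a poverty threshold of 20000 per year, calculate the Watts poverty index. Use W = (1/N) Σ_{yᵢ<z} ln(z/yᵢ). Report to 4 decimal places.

0.3564

Poor units: 6000, 10000, 11000 (q = 3 of N = 7).
ln(z/y) terms: ln(20000/6000) = 1.2040; ln(20000/10000) = 0.6931; ln(20000/11000) = 0.5978.
W = 2.494957 / 7 = 0.3564.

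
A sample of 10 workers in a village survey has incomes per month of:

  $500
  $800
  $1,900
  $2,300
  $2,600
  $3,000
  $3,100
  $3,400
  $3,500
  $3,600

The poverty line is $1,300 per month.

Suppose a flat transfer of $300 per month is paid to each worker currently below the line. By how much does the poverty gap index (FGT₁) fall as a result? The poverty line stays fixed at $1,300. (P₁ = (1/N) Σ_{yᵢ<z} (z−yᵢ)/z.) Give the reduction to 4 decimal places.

0.0462

Before: below the line — $500, $800; poverty gap index (FGT₁) = 0.100000.
After the $300 transfer: below the line — $800, $1,100; poverty gap index (FGT₁) = 0.053846.
Reduction = 0.100000 − 0.053846 = 0.0462.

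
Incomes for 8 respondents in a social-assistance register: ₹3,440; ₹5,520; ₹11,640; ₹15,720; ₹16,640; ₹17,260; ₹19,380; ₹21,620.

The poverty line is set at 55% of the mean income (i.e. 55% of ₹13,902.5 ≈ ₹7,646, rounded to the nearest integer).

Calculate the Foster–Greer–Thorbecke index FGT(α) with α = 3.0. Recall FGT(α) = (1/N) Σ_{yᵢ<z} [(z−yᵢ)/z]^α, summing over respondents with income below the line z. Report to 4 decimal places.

Incomes under z: ₹3,440, ₹5,520 (q = 2 of N = 8).
Relative gaps: (7646−3440)/7646 = 0.5501; (7646−5520)/7646 = 0.2781.
Raised to α = 3.0: 0.16646; 0.02150.
Sum = 0.187956; FGT(3.0) = 0.187956 / 8 = 0.0235.

0.0235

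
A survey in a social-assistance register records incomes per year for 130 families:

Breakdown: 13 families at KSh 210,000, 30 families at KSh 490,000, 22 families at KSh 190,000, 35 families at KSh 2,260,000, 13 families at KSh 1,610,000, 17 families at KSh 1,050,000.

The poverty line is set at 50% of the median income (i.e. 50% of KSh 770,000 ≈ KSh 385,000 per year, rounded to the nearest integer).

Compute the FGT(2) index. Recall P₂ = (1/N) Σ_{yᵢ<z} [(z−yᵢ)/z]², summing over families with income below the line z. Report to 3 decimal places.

Below z: 22×KSh 190,000, 13×KSh 210,000 (q = 35 of N = 130).
Gap ratios (z−y)/z: (385000−190000)/385000 = 0.5065 (×22); (385000−210000)/385000 = 0.4545 (×13).
Squared: 0.2565 (×22); 0.2066 (×13).
Sum = 8.329735; P₂ = 8.329735 / 130 = 0.064.

0.064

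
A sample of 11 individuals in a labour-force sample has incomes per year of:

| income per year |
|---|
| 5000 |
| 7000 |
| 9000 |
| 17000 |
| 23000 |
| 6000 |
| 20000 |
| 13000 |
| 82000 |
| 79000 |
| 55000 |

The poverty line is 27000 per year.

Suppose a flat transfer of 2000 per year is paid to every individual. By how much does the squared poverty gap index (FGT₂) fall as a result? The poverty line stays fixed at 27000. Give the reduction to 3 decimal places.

Before: below the line — 5000, 6000, 7000, 9000, 13000, 17000, 20000, 23000; squared poverty gap index (FGT₂) = 0.25065.
After the 2000 transfer: below the line — 7000, 8000, 9000, 11000, 15000, 19000, 22000, 25000; squared poverty gap index (FGT₂) = 0.19678.
Reduction = 0.25065 − 0.19678 = 0.054.

0.054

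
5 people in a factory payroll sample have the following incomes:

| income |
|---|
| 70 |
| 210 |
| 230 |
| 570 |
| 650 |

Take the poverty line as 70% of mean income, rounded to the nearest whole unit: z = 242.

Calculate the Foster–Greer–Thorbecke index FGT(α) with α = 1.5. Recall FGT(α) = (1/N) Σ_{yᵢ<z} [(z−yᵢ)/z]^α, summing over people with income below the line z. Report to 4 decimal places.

Below z: 70, 210, 230 (q = 3 of N = 5).
Shortfall ratios: (242−70)/242 = 0.7107; (242−210)/242 = 0.1322; (242−230)/242 = 0.0496.
Raised to α = 1.5: 0.59920; 0.04808; 0.01104.
Sum = 0.658323; FGT(1.5) = 0.658323 / 5 = 0.1317.

0.1317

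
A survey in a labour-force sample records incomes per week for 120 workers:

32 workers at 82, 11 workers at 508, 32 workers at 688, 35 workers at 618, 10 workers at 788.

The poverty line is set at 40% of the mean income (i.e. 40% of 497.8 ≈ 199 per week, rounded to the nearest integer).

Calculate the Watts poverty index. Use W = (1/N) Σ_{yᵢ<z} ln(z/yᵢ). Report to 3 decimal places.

0.236

Poor units: 32×82 (q = 32 of N = 120).
Log shortfalls: ln(199/82) = 0.8866 (×32).
W = 28.370738 / 120 = 0.236.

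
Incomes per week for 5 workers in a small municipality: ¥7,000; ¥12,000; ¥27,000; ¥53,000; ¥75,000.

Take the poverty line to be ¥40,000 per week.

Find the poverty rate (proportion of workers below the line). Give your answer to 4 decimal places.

0.6000

3 of the 5 workers have income below ¥40,000.
H = 3/5 = 0.6000.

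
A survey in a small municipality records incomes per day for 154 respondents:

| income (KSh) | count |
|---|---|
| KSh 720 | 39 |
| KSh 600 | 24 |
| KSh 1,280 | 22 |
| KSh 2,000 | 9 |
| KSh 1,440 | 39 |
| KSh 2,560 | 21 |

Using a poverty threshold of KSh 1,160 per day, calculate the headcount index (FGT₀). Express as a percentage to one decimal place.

40.9%

63 of the 154 respondents have income below KSh 1,160.
H = 63/154 = 40.9%.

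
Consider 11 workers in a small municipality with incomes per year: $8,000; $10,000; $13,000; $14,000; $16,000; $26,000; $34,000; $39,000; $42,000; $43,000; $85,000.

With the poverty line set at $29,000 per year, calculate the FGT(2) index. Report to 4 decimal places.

0.1579

Poor units: $8,000, $10,000, $13,000, $14,000, $16,000, $26,000 (q = 6 of N = 11).
Shortfall ratios: (29000−8000)/29000 = 0.7241; (29000−10000)/29000 = 0.6552; (29000−13000)/29000 = 0.5517; (29000−14000)/29000 = 0.5172; (29000−16000)/29000 = 0.4483; (29000−26000)/29000 = 0.1034.
Squared: 0.5244; 0.4293; 0.3044; 0.2675; 0.2010; 0.0107.
Sum = 1.737218; P₂ = 1.737218 / 11 = 0.1579.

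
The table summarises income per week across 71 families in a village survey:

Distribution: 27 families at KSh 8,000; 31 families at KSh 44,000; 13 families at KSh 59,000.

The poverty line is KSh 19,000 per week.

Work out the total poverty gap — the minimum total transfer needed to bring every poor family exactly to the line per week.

KSh 297,000

Poor units: 27×KSh 8,000 (q = 27 of N = 71).
Individual gaps: 27×(19000−8000) = 297000.
Aggregate gap = KSh 297,000.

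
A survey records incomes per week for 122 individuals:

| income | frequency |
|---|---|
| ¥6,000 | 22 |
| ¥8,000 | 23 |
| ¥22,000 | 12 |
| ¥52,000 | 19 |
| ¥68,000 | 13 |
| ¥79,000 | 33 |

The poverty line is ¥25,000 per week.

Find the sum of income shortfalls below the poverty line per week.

Poor units: 22×¥6,000, 23×¥8,000, 12×¥22,000 (q = 57 of N = 122).
Individual gaps: 22×(25000−6000) = 418000; 23×(25000−8000) = 391000; 12×(25000−22000) = 36000.
Aggregate gap = ¥845,000.

¥845,000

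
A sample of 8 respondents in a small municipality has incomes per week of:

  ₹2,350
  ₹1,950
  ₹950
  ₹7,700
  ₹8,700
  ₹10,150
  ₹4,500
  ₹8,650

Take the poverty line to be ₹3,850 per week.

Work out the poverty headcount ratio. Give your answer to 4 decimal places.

0.3750

3 of the 8 respondents have income below ₹3,850.
H = 3/8 = 0.3750.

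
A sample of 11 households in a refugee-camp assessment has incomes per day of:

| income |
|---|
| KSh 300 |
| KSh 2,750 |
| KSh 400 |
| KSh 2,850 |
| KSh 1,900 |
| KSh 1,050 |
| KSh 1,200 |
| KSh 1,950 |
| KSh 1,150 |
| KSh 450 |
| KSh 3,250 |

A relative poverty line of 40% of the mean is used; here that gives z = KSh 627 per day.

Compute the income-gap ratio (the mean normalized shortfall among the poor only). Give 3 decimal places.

Below z: KSh 300, KSh 400, KSh 450 (q = 3 of N = 11).
Relative gaps: 0.5215, 0.3620, 0.2823; sum = 1.165869.
I averages over the q = 3 poor units only: 1.165869 / 3 = 0.389.

0.389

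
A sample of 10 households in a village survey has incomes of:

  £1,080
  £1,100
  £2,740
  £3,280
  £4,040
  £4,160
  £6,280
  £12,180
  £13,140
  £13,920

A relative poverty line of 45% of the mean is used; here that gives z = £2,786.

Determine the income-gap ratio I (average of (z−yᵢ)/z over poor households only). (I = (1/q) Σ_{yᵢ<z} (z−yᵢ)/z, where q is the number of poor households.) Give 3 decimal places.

0.411

Poor units: £1,080, £1,100, £2,740 (q = 3 of N = 10).
Relative gaps: 0.6123, 0.6052, 0.0165; sum = 1.234027.
The income-gap ratio divides by q (the poor only): 1.234027 / 3 = 0.411.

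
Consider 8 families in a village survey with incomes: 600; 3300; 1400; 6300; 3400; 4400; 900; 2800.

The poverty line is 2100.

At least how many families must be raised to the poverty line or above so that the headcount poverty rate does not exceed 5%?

3 of the 8 families are poor, so H = 3/8 = 0.375.
A headcount ratio of at most 5% allows at most ⌊0.05 × 8⌋ = 0 poor families.
So at least 3 − 0 = 3 must be lifted.

3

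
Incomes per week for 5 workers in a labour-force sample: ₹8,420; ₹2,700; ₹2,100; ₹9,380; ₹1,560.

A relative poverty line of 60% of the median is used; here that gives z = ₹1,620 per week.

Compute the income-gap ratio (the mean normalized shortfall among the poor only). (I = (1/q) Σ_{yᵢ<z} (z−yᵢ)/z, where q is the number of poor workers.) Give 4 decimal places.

0.0370

Below the line: ₹1,560 (q = 1 of N = 5).
Relative gaps: 0.0370; sum = 0.037037.
I averages over the q = 1 poor units only: 0.037037 / 1 = 0.0370.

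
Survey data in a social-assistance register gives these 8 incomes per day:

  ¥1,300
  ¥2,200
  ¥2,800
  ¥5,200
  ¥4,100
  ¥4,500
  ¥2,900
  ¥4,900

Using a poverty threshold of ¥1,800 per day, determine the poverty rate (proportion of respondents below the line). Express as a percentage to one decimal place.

1 of the 8 respondents have income below ¥1,800.
H = 1/8 = 12.5%.

12.5%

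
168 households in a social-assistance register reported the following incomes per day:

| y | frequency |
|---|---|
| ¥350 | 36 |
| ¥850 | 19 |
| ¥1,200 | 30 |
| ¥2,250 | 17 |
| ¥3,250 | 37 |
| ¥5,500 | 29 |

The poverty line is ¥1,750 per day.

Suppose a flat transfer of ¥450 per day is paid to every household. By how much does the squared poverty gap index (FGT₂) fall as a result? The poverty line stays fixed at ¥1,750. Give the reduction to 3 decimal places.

0.113

Before: below the line — 36×¥350, 19×¥850, 30×¥1,200; squared poverty gap index (FGT₂) = 0.18469.
After the ¥450 transfer: below the line — 36×¥800, 19×¥1,300, 30×¥1,650; squared poverty gap index (FGT₂) = 0.07121.
Reduction = 0.18469 − 0.07121 = 0.113.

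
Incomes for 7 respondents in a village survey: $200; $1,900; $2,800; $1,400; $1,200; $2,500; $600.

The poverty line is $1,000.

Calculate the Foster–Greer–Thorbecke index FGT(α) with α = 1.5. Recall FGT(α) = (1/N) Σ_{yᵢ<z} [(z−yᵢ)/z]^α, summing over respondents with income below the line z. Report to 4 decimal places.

Incomes under z: $200, $600 (q = 2 of N = 7).
Shortfall ratios: (1000−200)/1000 = 0.8000; (1000−600)/1000 = 0.4000.
Raised to α = 1.5: 0.71554; 0.25298.
Sum = 0.968524; FGT(1.5) = 0.968524 / 7 = 0.1384.

0.1384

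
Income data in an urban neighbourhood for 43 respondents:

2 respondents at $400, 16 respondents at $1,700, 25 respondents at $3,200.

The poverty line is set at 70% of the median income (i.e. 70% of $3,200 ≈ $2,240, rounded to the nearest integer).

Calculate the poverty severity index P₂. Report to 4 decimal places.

0.0530

Below the line: 2×$400, 16×$1,700 (q = 18 of N = 43).
Shortfall ratios: (2240−400)/2240 = 0.8214 (×2); (2240−1700)/2240 = 0.2411 (×16).
Squared: 0.6747 (×2); 0.0581 (×16).
Sum = 2.279337; P₂ = 2.279337 / 43 = 0.0530.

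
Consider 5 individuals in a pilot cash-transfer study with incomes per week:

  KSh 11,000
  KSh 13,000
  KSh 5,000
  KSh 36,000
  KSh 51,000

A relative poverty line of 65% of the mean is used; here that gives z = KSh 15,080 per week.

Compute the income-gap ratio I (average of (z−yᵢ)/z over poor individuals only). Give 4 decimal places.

Below the line: KSh 5,000, KSh 11,000, KSh 13,000 (q = 3 of N = 5).
Relative gaps: 0.6684, 0.2706, 0.1379; sum = 1.076923.
I averages over the q = 3 poor units only: 1.076923 / 3 = 0.3590.

0.3590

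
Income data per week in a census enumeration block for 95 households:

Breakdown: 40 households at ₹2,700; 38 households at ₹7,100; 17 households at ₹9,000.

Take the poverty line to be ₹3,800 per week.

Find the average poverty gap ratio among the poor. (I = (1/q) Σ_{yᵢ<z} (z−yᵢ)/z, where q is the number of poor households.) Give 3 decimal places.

0.289

Poor units: 40×₹2,700 (q = 40 of N = 95).
Relative gaps: 0.2895 (×40); sum = 11.578947.
I averages over the q = 40 poor units only: 11.578947 / 40 = 0.289.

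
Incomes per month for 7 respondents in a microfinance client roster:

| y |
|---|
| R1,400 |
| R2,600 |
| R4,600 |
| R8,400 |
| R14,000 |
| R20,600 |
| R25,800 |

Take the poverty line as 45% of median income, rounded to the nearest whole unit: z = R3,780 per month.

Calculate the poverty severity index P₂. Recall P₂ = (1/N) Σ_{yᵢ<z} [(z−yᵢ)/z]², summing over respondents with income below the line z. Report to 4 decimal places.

Below z: R1,400, R2,600 (q = 2 of N = 7).
Relative gaps: (3780−1400)/3780 = 0.6296; (3780−2600)/3780 = 0.3122.
Squared: 0.3964; 0.0974.
Sum = 0.493883; P₂ = 0.493883 / 7 = 0.0706.

0.0706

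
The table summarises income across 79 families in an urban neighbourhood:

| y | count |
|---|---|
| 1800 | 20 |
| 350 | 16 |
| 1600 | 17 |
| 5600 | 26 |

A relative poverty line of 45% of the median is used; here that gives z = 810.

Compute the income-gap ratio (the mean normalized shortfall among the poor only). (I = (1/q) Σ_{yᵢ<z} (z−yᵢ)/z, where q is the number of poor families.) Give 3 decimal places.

Incomes under z: 16×350 (q = 16 of N = 79).
Shortfall ratios (z−y)/z: 0.5679 (×16); sum = 9.086420.
The income-gap ratio divides by q (the poor only): 9.086420 / 16 = 0.568.

0.568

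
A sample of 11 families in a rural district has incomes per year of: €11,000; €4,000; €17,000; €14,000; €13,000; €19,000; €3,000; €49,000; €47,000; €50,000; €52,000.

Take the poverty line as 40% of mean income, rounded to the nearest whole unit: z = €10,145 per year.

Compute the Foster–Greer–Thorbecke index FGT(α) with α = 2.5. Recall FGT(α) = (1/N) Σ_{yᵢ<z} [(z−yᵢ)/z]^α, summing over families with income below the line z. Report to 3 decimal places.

Below z: €3,000, €4,000 (q = 2 of N = 11).
Gap ratios (z−y)/z: (10145−3000)/10145 = 0.7043; (10145−4000)/10145 = 0.6057.
Raised to α = 2.5: 0.41627; 0.28555.
Sum = 0.701815; FGT(2.5) = 0.701815 / 11 = 0.064.

0.064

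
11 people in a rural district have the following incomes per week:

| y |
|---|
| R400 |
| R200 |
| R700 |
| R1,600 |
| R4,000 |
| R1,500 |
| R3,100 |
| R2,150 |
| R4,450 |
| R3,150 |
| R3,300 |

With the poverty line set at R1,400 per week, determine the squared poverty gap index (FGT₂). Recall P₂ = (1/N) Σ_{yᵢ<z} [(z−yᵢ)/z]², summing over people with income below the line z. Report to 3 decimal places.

0.136

Below z: R200, R400, R700 (q = 3 of N = 11).
Normalized shortfalls: (1400−200)/1400 = 0.8571; (1400−400)/1400 = 0.7143; (1400−700)/1400 = 0.5000.
Squared: 0.7347; 0.5102; 0.2500.
Sum = 1.494898; P₂ = 1.494898 / 11 = 0.136.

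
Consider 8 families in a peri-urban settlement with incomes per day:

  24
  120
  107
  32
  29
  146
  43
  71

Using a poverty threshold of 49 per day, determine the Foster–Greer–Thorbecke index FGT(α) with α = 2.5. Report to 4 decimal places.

Poor units: 24, 29, 32, 43 (q = 4 of N = 8).
Shortfall ratios: (49−24)/49 = 0.5102; (49−29)/49 = 0.4082; (49−32)/49 = 0.3469; (49−43)/49 = 0.1224.
Raised to α = 2.5: 0.18593; 0.10644; 0.07090; 0.00525.
Sum = 0.368514; FGT(2.5) = 0.368514 / 8 = 0.0461.

0.0461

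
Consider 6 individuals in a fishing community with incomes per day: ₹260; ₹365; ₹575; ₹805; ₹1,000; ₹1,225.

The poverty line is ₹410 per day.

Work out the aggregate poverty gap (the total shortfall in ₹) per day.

₹195

Incomes under z: ₹260, ₹365 (q = 2 of N = 6).
Individual gaps: 410−260 = 150; 410−365 = 45.
Aggregate gap = ₹195.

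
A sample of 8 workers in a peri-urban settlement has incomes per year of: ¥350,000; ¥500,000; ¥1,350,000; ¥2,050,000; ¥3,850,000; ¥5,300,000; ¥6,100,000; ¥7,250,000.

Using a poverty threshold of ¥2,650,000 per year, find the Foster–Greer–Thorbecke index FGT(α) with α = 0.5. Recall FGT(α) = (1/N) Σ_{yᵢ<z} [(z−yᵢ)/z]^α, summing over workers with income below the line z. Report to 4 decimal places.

0.3761

Poor units: ¥350,000, ¥500,000, ¥1,350,000, ¥2,050,000 (q = 4 of N = 8).
Normalized shortfalls: (2650000−350000)/2650000 = 0.8679; (2650000−500000)/2650000 = 0.8113; (2650000−1350000)/2650000 = 0.4906; (2650000−2050000)/2650000 = 0.2264.
Raised to α = 0.5: 0.93162; 0.90073; 0.70040; 0.47583.
Sum = 3.008593; FGT(0.5) = 3.008593 / 8 = 0.3761.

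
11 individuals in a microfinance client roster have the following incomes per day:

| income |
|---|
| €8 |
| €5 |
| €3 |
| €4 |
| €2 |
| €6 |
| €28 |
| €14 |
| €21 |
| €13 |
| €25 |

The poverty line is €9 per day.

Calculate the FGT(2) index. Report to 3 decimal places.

Below the line: €2, €3, €4, €5, €6, €8 (q = 6 of N = 11).
Relative gaps: (9−2)/9 = 0.7778; (9−3)/9 = 0.6667; (9−4)/9 = 0.5556; (9−5)/9 = 0.4444; (9−6)/9 = 0.3333; (9−8)/9 = 0.1111.
Squared: 0.6049; 0.4444; 0.3086; 0.1975; 0.1111; 0.0123.
Sum = 1.679012; P₂ = 1.679012 / 11 = 0.153.

0.153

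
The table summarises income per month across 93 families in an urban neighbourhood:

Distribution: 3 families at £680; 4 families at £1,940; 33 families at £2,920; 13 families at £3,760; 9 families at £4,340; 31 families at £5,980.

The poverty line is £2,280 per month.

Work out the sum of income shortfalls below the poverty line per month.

£6,160

Below the line: 3×£680, 4×£1,940 (q = 7 of N = 93).
Individual gaps: 3×(2280−680) = 4800; 4×(2280−1940) = 1360.
Aggregate gap = £6,160.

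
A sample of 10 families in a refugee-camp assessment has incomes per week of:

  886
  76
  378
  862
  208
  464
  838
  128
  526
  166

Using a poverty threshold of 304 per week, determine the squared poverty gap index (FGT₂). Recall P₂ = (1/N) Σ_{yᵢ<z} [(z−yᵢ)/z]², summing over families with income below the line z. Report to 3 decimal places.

Below the line: 76, 128, 166, 208 (q = 4 of N = 10).
Gap ratios (z−y)/z: (304−76)/304 = 0.7500; (304−128)/304 = 0.5789; (304−166)/304 = 0.4539; (304−208)/304 = 0.3158.
Squared: 0.5625; 0.3352; 0.2061; 0.0997.
Sum = 1.203471; P₂ = 1.203471 / 10 = 0.120.

0.120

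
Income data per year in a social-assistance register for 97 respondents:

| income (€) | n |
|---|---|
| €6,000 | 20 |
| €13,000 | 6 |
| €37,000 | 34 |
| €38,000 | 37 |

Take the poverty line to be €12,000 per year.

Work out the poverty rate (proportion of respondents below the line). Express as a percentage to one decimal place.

20.6%

20 of the 97 respondents have income below €12,000.
H = 20/97 = 20.6%.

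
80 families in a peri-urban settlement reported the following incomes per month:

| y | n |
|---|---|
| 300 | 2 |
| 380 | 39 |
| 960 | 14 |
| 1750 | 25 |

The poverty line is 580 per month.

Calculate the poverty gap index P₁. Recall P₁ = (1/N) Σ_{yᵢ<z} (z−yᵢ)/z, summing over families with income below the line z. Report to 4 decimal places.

0.1802

Incomes under z: 2×300, 39×380 (q = 41 of N = 80).
Shortfall ratios: (580−300)/580 = 0.4828 (×2); (580−380)/580 = 0.3448 (×39).
Sum of shortfalls = 14.413793; P₁ averages over all N: 14.413793 / 80 = 0.1802.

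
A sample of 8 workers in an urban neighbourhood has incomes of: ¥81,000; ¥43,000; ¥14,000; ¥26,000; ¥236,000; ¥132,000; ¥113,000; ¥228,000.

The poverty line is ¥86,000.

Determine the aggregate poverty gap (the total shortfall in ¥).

Incomes under z: ¥14,000, ¥26,000, ¥43,000, ¥81,000 (q = 4 of N = 8).
Individual gaps: 86000−14000 = 72000; 86000−26000 = 60000; 86000−43000 = 43000; 86000−81000 = 5000.
Aggregate gap = ¥180,000.

¥180,000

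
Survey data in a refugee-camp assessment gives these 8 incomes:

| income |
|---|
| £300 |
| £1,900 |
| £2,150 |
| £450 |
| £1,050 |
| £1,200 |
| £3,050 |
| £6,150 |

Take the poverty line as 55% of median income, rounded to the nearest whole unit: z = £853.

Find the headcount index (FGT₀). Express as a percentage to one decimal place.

25.0%

2 of the 8 families have income below £853.
H = 2/8 = 25.0%.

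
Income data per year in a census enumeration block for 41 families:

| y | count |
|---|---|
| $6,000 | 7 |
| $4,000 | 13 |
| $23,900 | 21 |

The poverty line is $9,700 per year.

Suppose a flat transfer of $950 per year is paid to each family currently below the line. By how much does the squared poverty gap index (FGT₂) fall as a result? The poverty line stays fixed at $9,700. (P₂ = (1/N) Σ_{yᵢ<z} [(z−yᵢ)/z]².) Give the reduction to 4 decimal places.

Before: below the line — 13×$4,000, 7×$6,000; squared poverty gap index (FGT₂) = 0.134329.
After the $950 transfer: below the line — 13×$4,950, 7×$6,950; squared poverty gap index (FGT₂) = 0.089756.
Reduction = 0.134329 − 0.089756 = 0.0446.

0.0446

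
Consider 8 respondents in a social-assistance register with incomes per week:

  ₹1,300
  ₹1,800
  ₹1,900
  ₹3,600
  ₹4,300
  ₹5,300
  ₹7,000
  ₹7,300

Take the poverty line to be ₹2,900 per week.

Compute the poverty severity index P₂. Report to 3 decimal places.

Below z: ₹1,300, ₹1,800, ₹1,900 (q = 3 of N = 8).
Shortfall ratios: (2900−1300)/2900 = 0.5517; (2900−1800)/2900 = 0.3793; (2900−1900)/2900 = 0.3448.
Squared: 0.3044; 0.1439; 0.1189.
Sum = 0.567182; P₂ = 0.567182 / 8 = 0.071.

0.071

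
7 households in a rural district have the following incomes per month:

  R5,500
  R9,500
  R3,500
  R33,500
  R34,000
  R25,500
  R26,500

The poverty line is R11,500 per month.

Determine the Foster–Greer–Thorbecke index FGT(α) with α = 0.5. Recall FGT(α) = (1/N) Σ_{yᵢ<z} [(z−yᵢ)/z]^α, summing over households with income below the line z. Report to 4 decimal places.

Incomes under z: R3,500, R5,500, R9,500 (q = 3 of N = 7).
Shortfall ratios: (11500−3500)/11500 = 0.6957; (11500−5500)/11500 = 0.5217; (11500−9500)/11500 = 0.1739.
Raised to α = 0.5: 0.83406; 0.72232; 0.41703.
Sum = 1.973402; FGT(0.5) = 1.973402 / 7 = 0.2819.

0.2819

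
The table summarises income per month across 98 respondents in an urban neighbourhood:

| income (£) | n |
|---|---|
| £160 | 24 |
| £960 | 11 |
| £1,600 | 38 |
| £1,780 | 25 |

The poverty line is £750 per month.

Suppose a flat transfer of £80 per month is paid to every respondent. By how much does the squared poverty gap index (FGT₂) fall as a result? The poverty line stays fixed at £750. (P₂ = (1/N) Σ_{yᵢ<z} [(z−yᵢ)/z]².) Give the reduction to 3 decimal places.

Before: below the line — 24×£160; squared poverty gap index (FGT₂) = 0.15155.
After the £80 transfer: below the line — 24×£240; squared poverty gap index (FGT₂) = 0.11324.
Reduction = 0.15155 − 0.11324 = 0.038.

0.038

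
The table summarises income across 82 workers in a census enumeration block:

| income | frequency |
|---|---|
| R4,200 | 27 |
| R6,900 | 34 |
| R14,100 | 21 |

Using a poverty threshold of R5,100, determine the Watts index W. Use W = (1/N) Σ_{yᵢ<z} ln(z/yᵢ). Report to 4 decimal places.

Poor units: 27×R4,200 (q = 27 of N = 82).
ln(z/y) terms: ln(5100/4200) = 0.1942 (×27).
W = 5.242212 / 82 = 0.0639.

0.0639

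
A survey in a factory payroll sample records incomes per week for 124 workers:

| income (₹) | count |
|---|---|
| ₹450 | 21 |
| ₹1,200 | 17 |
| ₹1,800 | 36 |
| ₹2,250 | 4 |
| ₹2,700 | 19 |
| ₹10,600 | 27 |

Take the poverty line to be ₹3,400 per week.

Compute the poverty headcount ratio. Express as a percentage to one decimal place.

78.2%

97 of the 124 workers have income below ₹3,400.
H = 97/124 = 78.2%.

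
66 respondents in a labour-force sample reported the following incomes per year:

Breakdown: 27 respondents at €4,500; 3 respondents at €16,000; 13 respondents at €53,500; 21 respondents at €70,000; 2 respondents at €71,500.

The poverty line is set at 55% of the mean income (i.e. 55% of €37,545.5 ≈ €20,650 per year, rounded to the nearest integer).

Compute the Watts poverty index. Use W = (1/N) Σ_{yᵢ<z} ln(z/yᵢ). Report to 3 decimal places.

Poor units: 27×€4,500, 3×€16,000 (q = 30 of N = 66).
ln(z/y) terms: ln(20650/4500) = 1.5236 (×27); ln(20650/16000) = 0.2551 (×3).
W = 41.903604 / 66 = 0.635.

0.635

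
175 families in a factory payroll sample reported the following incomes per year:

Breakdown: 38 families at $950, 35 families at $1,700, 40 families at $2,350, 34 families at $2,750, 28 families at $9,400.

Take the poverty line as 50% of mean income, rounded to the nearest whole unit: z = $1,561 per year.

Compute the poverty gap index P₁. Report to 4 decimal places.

0.0850

Poor units: 38×$950 (q = 38 of N = 175).
Relative gaps: (1561−950)/1561 = 0.3914 (×38).
Sum of shortfalls = 14.873799; P₁ averages over all N: 14.873799 / 175 = 0.0850.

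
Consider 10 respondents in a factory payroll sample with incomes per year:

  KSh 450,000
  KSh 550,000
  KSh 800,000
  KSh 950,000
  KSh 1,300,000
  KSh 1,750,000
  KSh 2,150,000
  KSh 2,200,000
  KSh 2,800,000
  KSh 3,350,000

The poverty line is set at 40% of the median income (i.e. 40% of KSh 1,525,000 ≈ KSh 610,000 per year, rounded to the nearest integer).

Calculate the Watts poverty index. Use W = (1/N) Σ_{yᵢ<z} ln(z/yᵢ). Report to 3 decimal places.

Poor units: KSh 450,000, KSh 550,000 (q = 2 of N = 10).
Log shortfalls: ln(610000/450000) = 0.3042; ln(610000/550000) = 0.1035.
W = 0.407752 / 10 = 0.041.

0.041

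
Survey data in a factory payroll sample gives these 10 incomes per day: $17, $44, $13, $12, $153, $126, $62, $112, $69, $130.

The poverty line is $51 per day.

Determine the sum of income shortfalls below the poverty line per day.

Below the line: $12, $13, $17, $44 (q = 4 of N = 10).
Individual gaps: 51−12 = 39; 51−13 = 38; 51−17 = 34; 51−44 = 7.
Aggregate gap = $118.

$118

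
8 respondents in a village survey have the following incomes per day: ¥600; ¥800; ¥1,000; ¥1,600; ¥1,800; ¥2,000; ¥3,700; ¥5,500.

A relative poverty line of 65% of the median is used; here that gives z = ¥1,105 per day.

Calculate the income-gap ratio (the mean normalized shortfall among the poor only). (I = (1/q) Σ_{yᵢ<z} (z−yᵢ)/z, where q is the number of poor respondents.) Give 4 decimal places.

Below the line: ¥600, ¥800, ¥1,000 (q = 3 of N = 8).
Shortfall ratios (z−y)/z: 0.4570, 0.2760, 0.0950; sum = 0.828054.
I averages over the q = 3 poor units only: 0.828054 / 3 = 0.2760.

0.2760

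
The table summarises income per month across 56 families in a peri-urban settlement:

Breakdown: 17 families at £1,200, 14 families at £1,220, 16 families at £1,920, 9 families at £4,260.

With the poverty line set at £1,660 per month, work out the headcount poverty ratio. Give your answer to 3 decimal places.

31 of the 56 families have income below £1,660.
H = 31/56 = 0.554.

0.554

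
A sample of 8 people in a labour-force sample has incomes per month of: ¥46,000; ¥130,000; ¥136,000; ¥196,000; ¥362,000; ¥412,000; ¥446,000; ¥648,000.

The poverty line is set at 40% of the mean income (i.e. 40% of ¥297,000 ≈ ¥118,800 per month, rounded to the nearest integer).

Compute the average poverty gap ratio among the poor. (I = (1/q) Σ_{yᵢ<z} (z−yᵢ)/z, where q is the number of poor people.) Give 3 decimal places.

Below the line: ¥46,000 (q = 1 of N = 8).
Shortfall ratios (z−y)/z: 0.6128; sum = 0.612795.
The income-gap ratio divides by q (the poor only): 0.612795 / 1 = 0.613.

0.613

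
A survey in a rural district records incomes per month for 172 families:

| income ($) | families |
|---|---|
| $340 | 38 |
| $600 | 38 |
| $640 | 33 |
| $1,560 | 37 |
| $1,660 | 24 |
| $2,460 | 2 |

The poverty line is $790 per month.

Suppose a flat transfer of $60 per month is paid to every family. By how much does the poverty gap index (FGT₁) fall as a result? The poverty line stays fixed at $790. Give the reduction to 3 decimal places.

Before: below the line — 38×$340, 38×$600, 33×$640; poverty gap index (FGT₁) = 0.21541.
After the $60 transfer: below the line — 38×$400, 38×$660, 33×$700; poverty gap index (FGT₁) = 0.16728.
Reduction = 0.21541 − 0.16728 = 0.048.

0.048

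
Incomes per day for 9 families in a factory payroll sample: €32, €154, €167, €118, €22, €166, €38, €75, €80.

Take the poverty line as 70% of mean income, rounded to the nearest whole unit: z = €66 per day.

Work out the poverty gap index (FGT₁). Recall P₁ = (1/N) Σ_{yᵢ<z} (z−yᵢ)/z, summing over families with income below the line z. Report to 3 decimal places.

0.178

Below z: €22, €32, €38 (q = 3 of N = 9).
Gap ratios (z−y)/z: (66−22)/66 = 0.6667; (66−32)/66 = 0.5152; (66−38)/66 = 0.4242.
Σ = 1.606061. Dividing by the full population N = 9 gives P₁ = 0.178.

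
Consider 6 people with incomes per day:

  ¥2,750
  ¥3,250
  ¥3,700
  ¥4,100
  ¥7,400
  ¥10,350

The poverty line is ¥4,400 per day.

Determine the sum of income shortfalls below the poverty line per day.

Incomes under z: ¥2,750, ¥3,250, ¥3,700, ¥4,100 (q = 4 of N = 6).
Individual gaps: 4400−2750 = 1650; 4400−3250 = 1150; 4400−3700 = 700; 4400−4100 = 300.
Aggregate gap = ¥3,800.

¥3,800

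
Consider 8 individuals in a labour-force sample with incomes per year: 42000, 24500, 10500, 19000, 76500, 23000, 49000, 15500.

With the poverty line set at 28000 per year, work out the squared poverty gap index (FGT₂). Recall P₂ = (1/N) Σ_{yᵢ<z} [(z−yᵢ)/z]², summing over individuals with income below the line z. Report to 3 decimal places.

Below the line: 10500, 15500, 19000, 23000, 24500 (q = 5 of N = 8).
Normalized shortfalls: (28000−10500)/28000 = 0.6250; (28000−15500)/28000 = 0.4464; (28000−19000)/28000 = 0.3214; (28000−23000)/28000 = 0.1786; (28000−24500)/28000 = 0.1250.
Squared: 0.3906; 0.1993; 0.1033; 0.0319; 0.0156.
Sum = 0.740753; P₂ = 0.740753 / 8 = 0.093.

0.093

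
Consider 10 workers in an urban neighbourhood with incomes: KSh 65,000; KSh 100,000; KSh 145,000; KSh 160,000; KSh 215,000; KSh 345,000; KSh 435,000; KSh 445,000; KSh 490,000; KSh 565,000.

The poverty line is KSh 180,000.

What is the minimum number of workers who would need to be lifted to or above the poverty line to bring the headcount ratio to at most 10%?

Currently q = 4 of N = 10 are below the line (H = 0.400).
A headcount ratio of at most 10% allows at most ⌊0.10 × 10⌋ = 1 poor workers.
So at least 4 − 1 = 3 must be lifted.

3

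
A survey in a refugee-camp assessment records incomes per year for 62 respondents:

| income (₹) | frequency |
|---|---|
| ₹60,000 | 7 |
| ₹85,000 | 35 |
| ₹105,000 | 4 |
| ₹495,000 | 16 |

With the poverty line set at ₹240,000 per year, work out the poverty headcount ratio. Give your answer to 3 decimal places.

46 of the 62 respondents have income below ₹240,000.
H = 46/62 = 0.742.

0.742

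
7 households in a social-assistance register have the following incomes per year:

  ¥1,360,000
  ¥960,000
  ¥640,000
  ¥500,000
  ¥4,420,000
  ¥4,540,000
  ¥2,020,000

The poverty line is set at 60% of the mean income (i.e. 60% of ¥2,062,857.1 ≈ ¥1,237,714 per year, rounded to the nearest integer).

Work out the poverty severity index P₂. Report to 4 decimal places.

0.0913

Incomes under z: ¥500,000, ¥640,000, ¥960,000 (q = 3 of N = 7).
Normalized shortfalls: (1237714−500000)/1237714 = 0.5960; (1237714−640000)/1237714 = 0.4829; (1237714−960000)/1237714 = 0.2244.
Squared: 0.3553; 0.2332; 0.0503.
Sum = 0.638805; P₂ = 0.638805 / 7 = 0.0913.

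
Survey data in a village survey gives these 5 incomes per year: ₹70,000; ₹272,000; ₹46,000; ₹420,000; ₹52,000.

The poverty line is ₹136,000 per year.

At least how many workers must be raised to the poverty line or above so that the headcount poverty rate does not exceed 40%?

1

3 of the 5 workers are poor, so H = 3/5 = 0.600.
A headcount ratio of at most 40% allows at most ⌊0.40 × 5⌋ = 2 poor workers.
So at least 3 − 2 = 1 must be lifted.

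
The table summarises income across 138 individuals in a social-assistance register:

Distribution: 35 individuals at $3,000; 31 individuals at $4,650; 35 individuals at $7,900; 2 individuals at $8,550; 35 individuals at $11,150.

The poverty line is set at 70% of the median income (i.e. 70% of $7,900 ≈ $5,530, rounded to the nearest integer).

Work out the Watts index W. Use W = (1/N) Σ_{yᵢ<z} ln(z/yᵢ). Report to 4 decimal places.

Poor units: 35×$3,000, 31×$4,650 (q = 66 of N = 138).
Log shortfalls: ln(5530/3000) = 0.6116 (×35); ln(5530/4650) = 0.1733 (×31).
W = 26.778082 / 138 = 0.1940.

0.1940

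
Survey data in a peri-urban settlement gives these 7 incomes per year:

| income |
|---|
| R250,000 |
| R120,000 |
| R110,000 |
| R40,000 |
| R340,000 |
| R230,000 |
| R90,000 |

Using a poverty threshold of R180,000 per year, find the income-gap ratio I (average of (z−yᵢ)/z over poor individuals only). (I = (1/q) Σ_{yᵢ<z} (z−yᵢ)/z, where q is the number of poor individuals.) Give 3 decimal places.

Poor units: R40,000, R90,000, R110,000, R120,000 (q = 4 of N = 7).
Shortfall ratios (z−y)/z: 0.7778, 0.5000, 0.3889, 0.3333; sum = 2.000000.
The income-gap ratio divides by q (the poor only): 2.000000 / 4 = 0.500.

0.500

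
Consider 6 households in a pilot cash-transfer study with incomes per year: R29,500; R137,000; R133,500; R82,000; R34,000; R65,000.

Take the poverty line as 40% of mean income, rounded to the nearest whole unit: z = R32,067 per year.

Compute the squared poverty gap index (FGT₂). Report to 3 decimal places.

Incomes under z: R29,500 (q = 1 of N = 6).
Relative gaps: (32067−29500)/32067 = 0.0801.
Squared: 0.0064.
Sum = 0.006408; P₂ = 0.006408 / 6 = 0.001.

0.001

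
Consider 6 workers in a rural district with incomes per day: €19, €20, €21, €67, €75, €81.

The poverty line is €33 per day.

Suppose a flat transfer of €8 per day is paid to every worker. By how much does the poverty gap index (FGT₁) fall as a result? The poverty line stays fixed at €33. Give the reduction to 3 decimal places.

Before: below the line — €19, €20, €21; poverty gap index (FGT₁) = 0.19697.
After the €8 transfer: below the line — €27, €28, €29; poverty gap index (FGT₁) = 0.07576.
Reduction = 0.19697 − 0.07576 = 0.121.

0.121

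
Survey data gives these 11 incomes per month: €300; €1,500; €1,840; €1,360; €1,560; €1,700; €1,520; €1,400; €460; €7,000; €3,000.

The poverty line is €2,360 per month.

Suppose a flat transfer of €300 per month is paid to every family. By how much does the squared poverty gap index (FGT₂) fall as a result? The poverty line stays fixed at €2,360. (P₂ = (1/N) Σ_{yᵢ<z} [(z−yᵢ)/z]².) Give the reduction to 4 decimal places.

0.0808

Before: below the line — €300, €460, €1,360, €1,400, €1,500, €1,520, €1,560, €1,700, €1,840; squared poverty gap index (FGT₂) = 0.205113.
After the €300 transfer: below the line — €600, €760, €1,660, €1,700, €1,800, €1,820, €1,860, €2,000, €2,140; squared poverty gap index (FGT₂) = 0.124318.
Reduction = 0.205113 − 0.124318 = 0.0808.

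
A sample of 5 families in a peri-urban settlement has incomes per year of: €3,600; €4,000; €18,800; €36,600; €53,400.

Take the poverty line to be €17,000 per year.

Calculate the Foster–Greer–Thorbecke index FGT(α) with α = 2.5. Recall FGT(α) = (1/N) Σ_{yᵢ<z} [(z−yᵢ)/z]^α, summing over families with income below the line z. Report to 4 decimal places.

Below the line: €3,600, €4,000 (q = 2 of N = 5).
Shortfall ratios: (17000−3600)/17000 = 0.7882; (17000−4000)/17000 = 0.7647.
Raised to α = 2.5: 0.55162; 0.51137.
Sum = 1.062991; FGT(2.5) = 1.062991 / 5 = 0.2126.

0.2126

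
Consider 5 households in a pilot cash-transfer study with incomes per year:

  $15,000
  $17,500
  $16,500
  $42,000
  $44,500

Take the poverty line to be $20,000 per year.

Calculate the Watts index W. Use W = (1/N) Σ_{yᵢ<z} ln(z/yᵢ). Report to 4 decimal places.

0.1227

Below the line: $15,000, $16,500, $17,500 (q = 3 of N = 5).
Log gaps: ln(20000/15000) = 0.2877; ln(20000/16500) = 0.1924; ln(20000/17500) = 0.1335.
W = 0.613585 / 5 = 0.1227.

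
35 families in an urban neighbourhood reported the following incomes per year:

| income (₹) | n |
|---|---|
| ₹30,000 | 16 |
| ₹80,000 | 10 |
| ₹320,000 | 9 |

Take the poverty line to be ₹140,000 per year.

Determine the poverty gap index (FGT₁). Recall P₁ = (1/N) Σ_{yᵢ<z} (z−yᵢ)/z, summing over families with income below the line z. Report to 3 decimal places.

Poor units: 16×₹30,000, 10×₹80,000 (q = 26 of N = 35).
Relative gaps: (140000−30000)/140000 = 0.7857 (×16); (140000−80000)/140000 = 0.4286 (×10).
Sum of shortfalls = 16.857143; P₁ averages over all N: 16.857143 / 35 = 0.482.

0.482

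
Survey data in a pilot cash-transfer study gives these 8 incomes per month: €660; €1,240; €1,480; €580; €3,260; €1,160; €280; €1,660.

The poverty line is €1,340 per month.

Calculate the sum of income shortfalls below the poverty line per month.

Below z: €280, €580, €660, €1,160, €1,240 (q = 5 of N = 8).
Individual gaps: 1340−280 = 1060; 1340−580 = 760; 1340−660 = 680; 1340−1160 = 180; 1340−1240 = 100.
Aggregate gap = €2,780.

€2,780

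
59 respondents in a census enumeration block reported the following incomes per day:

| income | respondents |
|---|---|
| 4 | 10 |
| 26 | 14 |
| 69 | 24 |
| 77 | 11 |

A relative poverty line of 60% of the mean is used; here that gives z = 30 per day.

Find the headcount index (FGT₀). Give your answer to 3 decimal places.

24 of the 59 respondents have income below 30.
H = 24/59 = 0.407.

0.407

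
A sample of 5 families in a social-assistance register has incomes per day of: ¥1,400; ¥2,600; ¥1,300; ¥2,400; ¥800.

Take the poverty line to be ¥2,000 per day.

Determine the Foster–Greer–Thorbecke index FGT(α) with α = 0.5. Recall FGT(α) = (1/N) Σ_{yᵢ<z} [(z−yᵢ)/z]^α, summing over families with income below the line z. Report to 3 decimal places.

0.383

Incomes under z: ¥800, ¥1,300, ¥1,400 (q = 3 of N = 5).
Gap ratios (z−y)/z: (2000−800)/2000 = 0.6000; (2000−1300)/2000 = 0.3500; (2000−1400)/2000 = 0.3000.
Raised to α = 0.5: 0.77460; 0.59161; 0.54772.
Sum = 1.913927; FGT(0.5) = 1.913927 / 5 = 0.383.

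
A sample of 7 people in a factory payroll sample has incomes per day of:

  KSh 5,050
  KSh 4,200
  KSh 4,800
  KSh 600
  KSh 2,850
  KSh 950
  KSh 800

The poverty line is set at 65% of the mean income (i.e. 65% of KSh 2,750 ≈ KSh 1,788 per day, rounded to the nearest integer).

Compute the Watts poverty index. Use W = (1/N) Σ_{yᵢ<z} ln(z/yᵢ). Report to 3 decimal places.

Below the line: KSh 600, KSh 800, KSh 950 (q = 3 of N = 7).
Log shortfalls: ln(1788/600) = 1.0919; ln(1788/800) = 0.8042; ln(1788/950) = 0.6324.
W = 2.528555 / 7 = 0.361.

0.361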